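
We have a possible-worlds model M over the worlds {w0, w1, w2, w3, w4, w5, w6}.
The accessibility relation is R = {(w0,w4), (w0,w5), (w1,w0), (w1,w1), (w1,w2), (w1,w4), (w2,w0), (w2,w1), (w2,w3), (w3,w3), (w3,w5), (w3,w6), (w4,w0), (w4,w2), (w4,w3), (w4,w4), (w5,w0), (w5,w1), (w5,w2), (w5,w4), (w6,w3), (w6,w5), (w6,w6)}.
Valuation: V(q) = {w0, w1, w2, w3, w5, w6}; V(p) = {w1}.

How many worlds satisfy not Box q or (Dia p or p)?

Let φ = not Box q or (Dia p or p). Evaluate φ at each world:
  w0 (successors {w4, w5}): φ is true.
  w1 (successors {w0, w1, w2, w4}): φ is true.
  w2 (successors {w0, w1, w3}): φ is true.
  w3 (successors {w3, w5, w6}): φ is false.
  w4 (successors {w0, w2, w3, w4}): φ is true.
  w5 (successors {w0, w1, w2, w4}): φ is true.
  w6 (successors {w3, w5, w6}): φ is false.
For instance, at w4:
  At w4: not Box q is true, Dia p or p is false, so not Box q or (Dia p or p) is true.
    At w4: Box q is false, so not Box q is true.
      At w4: Box q requires q at every successor {w0, w2, w3, w4}.
        q fails at w4, so Box q is false at w4.
    At w4: Dia p is false, p is false, so Dia p or p is false.
      At w4: Dia p requires p at some successor in {w0, w2, w3, w4}.
        At w0: p is false.
        At w2: p is false.
        At w3: p is false.
        At w4: p is false.
      So Dia p is false at w4.
Satisfying worlds: {w0, w1, w2, w4, w5}

5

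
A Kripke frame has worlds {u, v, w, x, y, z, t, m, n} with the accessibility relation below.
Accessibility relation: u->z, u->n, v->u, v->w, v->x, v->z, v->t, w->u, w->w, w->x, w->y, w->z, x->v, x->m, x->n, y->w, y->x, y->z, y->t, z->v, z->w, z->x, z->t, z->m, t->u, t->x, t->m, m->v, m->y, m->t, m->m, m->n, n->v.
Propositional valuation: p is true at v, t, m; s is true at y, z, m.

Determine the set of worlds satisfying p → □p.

u, w, x, y, z, n

Let φ = p → □p. Evaluate φ at each world:
  u (successors {z, n}): φ is true.
  v (successors {u, w, x, z, t}): φ is false.
  w (successors {u, w, x, y, z}): φ is true.
  x (successors {v, m, n}): φ is true.
  y (successors {w, x, z, t}): φ is true.
  z (successors {v, w, x, t, m}): φ is true.
  t (successors {u, x, m}): φ is false.
  m (successors {v, y, t, m, n}): φ is false.
  n (successors {v}): φ is true.
For instance, at v:
  At v: p is true, □p is false, so p → □p is false.
    At v: □p requires p at every successor {u, w, x, z, t}.
      p fails at u, so □p is false at v.
Satisfying worlds: {u, w, x, y, z, n}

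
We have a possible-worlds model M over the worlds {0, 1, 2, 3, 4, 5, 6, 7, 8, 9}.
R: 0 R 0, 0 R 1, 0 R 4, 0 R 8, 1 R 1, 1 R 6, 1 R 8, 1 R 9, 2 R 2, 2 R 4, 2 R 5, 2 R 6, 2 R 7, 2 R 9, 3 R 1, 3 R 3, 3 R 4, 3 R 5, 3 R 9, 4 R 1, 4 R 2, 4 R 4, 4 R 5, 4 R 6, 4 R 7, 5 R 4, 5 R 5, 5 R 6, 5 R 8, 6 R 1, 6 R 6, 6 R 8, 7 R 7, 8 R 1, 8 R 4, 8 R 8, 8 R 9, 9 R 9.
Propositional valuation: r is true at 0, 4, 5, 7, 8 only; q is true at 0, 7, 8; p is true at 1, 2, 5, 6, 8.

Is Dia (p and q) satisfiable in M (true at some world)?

Yes

Let φ = Dia (p and q). Evaluate φ at each world:
  0 (successors {0, 1, 4, 8}): φ is true.
  1 (successors {1, 6, 8, 9}): φ is true.
  2 (successors {2, 4, 5, 6, 7, 9}): φ is false.
  3 (successors {1, 3, 4, 5, 9}): φ is false.
  4 (successors {1, 2, 4, 5, 6, 7}): φ is false.
  5 (successors {4, 5, 6, 8}): φ is true.
  6 (successors {1, 6, 8}): φ is true.
  7 (successors {7}): φ is false.
  8 (successors {1, 4, 8, 9}): φ is true.
  9 (successors {9}): φ is false.
Detail at 0 (witness):
  At 0: Dia (p and q) requires p and q at some successor in {0, 1, 4, 8}.
    p and q holds at 8, so Dia (p and q) is true at 0.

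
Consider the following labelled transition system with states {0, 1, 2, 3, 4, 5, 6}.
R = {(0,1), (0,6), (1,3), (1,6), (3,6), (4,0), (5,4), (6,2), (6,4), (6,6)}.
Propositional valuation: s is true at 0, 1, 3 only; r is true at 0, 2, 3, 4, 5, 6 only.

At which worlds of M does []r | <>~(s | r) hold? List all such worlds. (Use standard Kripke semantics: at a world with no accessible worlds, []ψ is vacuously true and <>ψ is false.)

Let φ = []r | <>~(s | r). Evaluate φ at each world:
  0 (successors {1, 6}): φ is false.
  1 (successors {3, 6}): φ is true.
  2 (successors ∅): φ is true.
  3 (successors {6}): φ is true.
  4 (successors {0}): φ is true.
  5 (successors {4}): φ is true.
  6 (successors {2, 4, 6}): φ is true.
For instance, at 6:
  At 6: []r is true, <>~(s | r) is false, so []r | <>~(s | r) is true.
    At 6: []r requires r at every successor {2, 4, 6}.
      At 2: r is true.
      At 4: r is true.
      At 6: r is true.
    So []r is true at 6.
    At 6: <>~(s | r) requires ~(s | r) at some successor in {2, 4, 6}.
      At 2: ~(s | r) is false.
      At 4: ~(s | r) is false.
      At 6: ~(s | r) is false.
    So <>~(s | r) is false at 6.
Satisfying worlds: {1, 2, 3, 4, 5, 6}

1, 2, 3, 4, 5, 6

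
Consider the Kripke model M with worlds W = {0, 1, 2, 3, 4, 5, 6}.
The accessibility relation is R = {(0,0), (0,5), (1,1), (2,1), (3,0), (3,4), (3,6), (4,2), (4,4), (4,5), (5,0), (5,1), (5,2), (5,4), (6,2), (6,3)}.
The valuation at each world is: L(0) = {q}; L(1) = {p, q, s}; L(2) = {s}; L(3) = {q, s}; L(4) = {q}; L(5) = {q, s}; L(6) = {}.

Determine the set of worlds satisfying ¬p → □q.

0, 1, 2

Let φ = ¬p → □q. Evaluate φ at each world:
  0 (successors {0, 5}): φ is true.
  1 (successors {1}): φ is true.
  2 (successors {1}): φ is true.
  3 (successors {0, 4, 6}): φ is false.
  4 (successors {2, 4, 5}): φ is false.
  5 (successors {0, 1, 2, 4}): φ is false.
  6 (successors {2, 3}): φ is false.
For instance, at 1:
  At 1: ¬p is false, □q is true, so ¬p → □q is true.
    At 1: □q requires q at every successor {1}.
      At 1: q is true.
    So □q is true at 1.
Satisfying worlds: {0, 1, 2}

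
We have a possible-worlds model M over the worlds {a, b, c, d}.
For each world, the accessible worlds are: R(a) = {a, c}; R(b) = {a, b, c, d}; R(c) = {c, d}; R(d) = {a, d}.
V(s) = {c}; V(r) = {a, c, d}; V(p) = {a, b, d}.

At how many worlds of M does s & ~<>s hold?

Recall that <>ψ holds at a world iff ψ holds at some accessible world.
Let φ = s & ~<>s. Evaluate φ at each world:
  a (successors {a, c}): φ is false.
  b (successors {a, b, c, d}): φ is false.
  c (successors {c, d}): φ is false.
  d (successors {a, d}): φ is false.
For instance, at b:
  At b: s is false, ~<>s is false, so s & ~<>s is false.
    At b: <>s is true, so ~<>s is false.
      At b: <>s requires s at some successor in {a, b, c, d}.
        s holds at c, so <>s is true at b.
Satisfying worlds: none.

0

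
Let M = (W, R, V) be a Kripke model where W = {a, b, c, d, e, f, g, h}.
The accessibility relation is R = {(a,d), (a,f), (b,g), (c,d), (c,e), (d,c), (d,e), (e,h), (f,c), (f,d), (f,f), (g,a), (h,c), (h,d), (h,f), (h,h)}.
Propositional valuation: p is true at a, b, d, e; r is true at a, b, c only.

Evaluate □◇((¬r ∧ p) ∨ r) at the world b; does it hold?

At b: □◇((¬r ∧ p) ∨ r) requires ◇((¬r ∧ p) ∨ r) at every successor {g}.
    At g: ◇((¬r ∧ p) ∨ r) requires (¬r ∧ p) ∨ r at some successor in {a}.
      (¬r ∧ p) ∨ r holds at a, so ◇((¬r ∧ p) ∨ r) is true at g.
So □◇((¬r ∧ p) ∨ r) is true at b.

Yes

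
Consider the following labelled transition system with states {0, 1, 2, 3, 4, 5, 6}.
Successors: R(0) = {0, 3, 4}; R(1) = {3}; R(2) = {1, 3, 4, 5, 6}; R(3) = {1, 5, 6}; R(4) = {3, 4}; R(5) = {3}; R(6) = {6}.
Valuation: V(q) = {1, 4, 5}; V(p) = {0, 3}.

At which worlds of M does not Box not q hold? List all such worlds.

0, 2, 3, 4

Let φ = not Box not q. Evaluate φ at each world:
  0 (successors {0, 3, 4}): φ is true.
  1 (successors {3}): φ is false.
  2 (successors {1, 3, 4, 5, 6}): φ is true.
  3 (successors {1, 5, 6}): φ is true.
  4 (successors {3, 4}): φ is true.
  5 (successors {3}): φ is false.
  6 (successors {6}): φ is false.
For instance, at 4:
  At 4: Box not q is false, so not Box not q is true.
    At 4: Box not q requires not q at every successor {3, 4}.
      not q fails at 4, so Box not q is false at 4.
Satisfying worlds: {0, 2, 3, 4}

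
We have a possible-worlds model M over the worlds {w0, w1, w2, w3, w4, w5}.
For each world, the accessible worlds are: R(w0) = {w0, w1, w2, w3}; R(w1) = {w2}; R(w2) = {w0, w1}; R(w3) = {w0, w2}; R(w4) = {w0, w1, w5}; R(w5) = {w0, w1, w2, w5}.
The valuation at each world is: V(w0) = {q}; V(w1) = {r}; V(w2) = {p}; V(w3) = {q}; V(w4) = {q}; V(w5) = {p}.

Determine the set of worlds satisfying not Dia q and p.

Let φ = not Dia q and p. Evaluate φ at each world:
  w0 (successors {w0, w1, w2, w3}): φ is false.
  w1 (successors {w2}): φ is false.
  w2 (successors {w0, w1}): φ is false.
  w3 (successors {w0, w2}): φ is false.
  w4 (successors {w0, w1, w5}): φ is false.
  w5 (successors {w0, w1, w2, w5}): φ is false.
For instance, at w4:
  At w4: not Dia q is false, p is false, so not Dia q and p is false.
    At w4: Dia q is true, so not Dia q is false.
      At w4: Dia q requires q at some successor in {w0, w1, w5}.
        q holds at w0, so Dia q is true at w4.
Satisfying worlds: none.

none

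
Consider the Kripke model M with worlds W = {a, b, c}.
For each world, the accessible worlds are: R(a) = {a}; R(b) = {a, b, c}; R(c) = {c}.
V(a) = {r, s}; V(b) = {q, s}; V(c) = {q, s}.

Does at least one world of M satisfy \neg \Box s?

Let φ = \neg \Box s. Evaluate φ at each world:
  a (successors {a}): φ is false.
  b (successors {a, b, c}): φ is false.
  c (successors {c}): φ is false.
For instance, at c:
  At c: \Box s is true, so \neg \Box s is false.
    At c: \Box s requires s at every successor {c}.
      At c: s is true.
    So \Box s is true at c.

No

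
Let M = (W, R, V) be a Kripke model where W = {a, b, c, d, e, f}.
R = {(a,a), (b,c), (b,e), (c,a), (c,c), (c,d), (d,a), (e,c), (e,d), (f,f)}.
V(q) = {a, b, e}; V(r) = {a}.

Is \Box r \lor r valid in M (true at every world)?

No

Recall that \Box ψ holds at a world iff ψ holds at every accessible world, and \Diamond ψ holds iff ψ holds at some accessible world.
Let φ = \Box r \lor r. Evaluate φ at each world:
  a (successors {a}): φ is true.
  b (successors {c, e}): φ is false.
  c (successors {a, c, d}): φ is false.
  d (successors {a}): φ is true.
  e (successors {c, d}): φ is false.
  f (successors {f}): φ is false.
Detail at b (counterexample):
  At b: \Box r is false, r is false, so \Box r \lor r is false.
    At b: \Box r requires r at every successor {c, e}.
      r fails at c, so \Box r is false at b.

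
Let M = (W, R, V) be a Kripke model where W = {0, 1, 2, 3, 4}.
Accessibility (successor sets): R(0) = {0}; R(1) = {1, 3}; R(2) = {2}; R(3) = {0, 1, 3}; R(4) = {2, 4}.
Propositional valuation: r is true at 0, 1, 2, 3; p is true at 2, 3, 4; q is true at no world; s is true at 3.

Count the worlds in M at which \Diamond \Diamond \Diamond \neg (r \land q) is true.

Let φ = \Diamond \Diamond \Diamond \neg (r \land q). Evaluate φ at each world:
  0 (successors {0}): φ is true.
  1 (successors {1, 3}): φ is true.
  2 (successors {2}): φ is true.
  3 (successors {0, 1, 3}): φ is true.
  4 (successors {2, 4}): φ is true.
For instance, at 4:
  At 4: \Diamond \Diamond \Diamond \neg (r \land q) requires \Diamond \Diamond \neg (r \land q) at some successor in {2, 4}.
    \Diamond \Diamond \neg (r \land q) holds at 2, so \Diamond \Diamond \Diamond \neg (r \land q) is true at 4.
      At 2: \Diamond \Diamond \neg (r \land q) requires \Diamond \neg (r \land q) at some successor in {2}.
        \Diamond \neg (r \land q) holds at 2, so \Diamond \Diamond \neg (r \land q) is true at 2.
Satisfying worlds: {0, 1, 2, 3, 4}

5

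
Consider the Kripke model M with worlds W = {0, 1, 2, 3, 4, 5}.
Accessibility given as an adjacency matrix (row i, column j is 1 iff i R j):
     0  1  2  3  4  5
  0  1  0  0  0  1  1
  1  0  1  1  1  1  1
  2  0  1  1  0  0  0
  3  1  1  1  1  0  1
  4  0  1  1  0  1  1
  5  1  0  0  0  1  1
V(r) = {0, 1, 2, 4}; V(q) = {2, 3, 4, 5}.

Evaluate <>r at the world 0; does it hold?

At 0: <>r requires r at some successor in {0, 4, 5}.
  r holds at 0, so <>r is true at 0.

Yes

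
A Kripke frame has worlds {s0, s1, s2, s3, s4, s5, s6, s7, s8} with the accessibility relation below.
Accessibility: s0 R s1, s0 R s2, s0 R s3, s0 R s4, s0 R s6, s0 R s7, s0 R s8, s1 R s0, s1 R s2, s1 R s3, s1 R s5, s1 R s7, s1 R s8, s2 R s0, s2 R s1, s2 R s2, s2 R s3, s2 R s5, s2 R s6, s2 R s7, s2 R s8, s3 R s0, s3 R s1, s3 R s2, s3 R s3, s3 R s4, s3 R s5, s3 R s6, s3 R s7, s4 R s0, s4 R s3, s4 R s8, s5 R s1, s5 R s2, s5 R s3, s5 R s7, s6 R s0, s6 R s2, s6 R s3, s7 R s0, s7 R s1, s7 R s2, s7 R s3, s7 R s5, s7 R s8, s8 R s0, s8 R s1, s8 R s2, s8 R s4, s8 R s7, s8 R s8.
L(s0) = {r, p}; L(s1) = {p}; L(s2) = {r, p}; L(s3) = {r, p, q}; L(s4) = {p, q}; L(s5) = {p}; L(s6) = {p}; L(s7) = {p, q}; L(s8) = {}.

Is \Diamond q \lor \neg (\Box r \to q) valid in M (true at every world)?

Let φ = \Diamond q \lor \neg (\Box r \to q). Evaluate φ at each world:
  s0 (successors {s1, s2, s3, s4, s6, s7, s8}): φ is true.
  s1 (successors {s0, s2, s3, s5, s7, s8}): φ is true.
  s2 (successors {s0, s1, s2, s3, s5, s6, s7, s8}): φ is true.
  s3 (successors {s0, s1, s2, s3, s4, s5, s6, s7}): φ is true.
  s4 (successors {s0, s3, s8}): φ is true.
  s5 (successors {s1, s2, s3, s7}): φ is true.
  s6 (successors {s0, s2, s3}): φ is true.
  s7 (successors {s0, s1, s2, s3, s5, s8}): φ is true.
  s8 (successors {s0, s1, s2, s4, s7, s8}): φ is true.
For instance, at s7:
  At s7: \Diamond q is true, \neg (\Box r \to q) is false, so \Diamond q \lor \neg (\Box r \to q) is true.
    At s7: \Diamond q requires q at some successor in {s0, s1, s2, s3, s5, s8}.
      q holds at s3, so \Diamond q is true at s7.
    At s7: \Box r \to q is true, so \neg (\Box r \to q) is false.
      At s7: \Box r is false, q is true, so \Box r \to q is true.

Yes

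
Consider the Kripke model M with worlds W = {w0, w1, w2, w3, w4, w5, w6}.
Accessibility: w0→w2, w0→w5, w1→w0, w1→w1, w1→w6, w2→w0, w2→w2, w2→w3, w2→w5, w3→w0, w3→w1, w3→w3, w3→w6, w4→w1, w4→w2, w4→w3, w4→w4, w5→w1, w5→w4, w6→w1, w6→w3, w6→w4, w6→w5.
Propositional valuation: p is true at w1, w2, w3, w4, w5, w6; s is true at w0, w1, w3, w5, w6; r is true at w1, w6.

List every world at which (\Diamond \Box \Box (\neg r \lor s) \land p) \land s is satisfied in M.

w1, w3, w5, w6

Recall that \Box ψ holds at a world iff ψ holds at every accessible world, and \Diamond ψ holds iff ψ holds at some accessible world.
Let φ = (\Diamond \Box \Box (\neg r \lor s) \land p) \land s. Evaluate φ at each world:
  w0 (successors {w2, w5}): φ is false.
  w1 (successors {w0, w1, w6}): φ is true.
  w2 (successors {w0, w2, w3, w5}): φ is false.
  w3 (successors {w0, w1, w3, w6}): φ is true.
  w4 (successors {w1, w2, w3, w4}): φ is false.
  w5 (successors {w1, w4}): φ is true.
  w6 (successors {w1, w3, w4, w5}): φ is true.
For instance, at w5:
  At w5: \Diamond \Box \Box (\neg r \lor s) \land p is true, s is true, so (\Diamond \Box \Box (\neg r \lor s) \land p) \land s is true.
    At w5: \Diamond \Box \Box (\neg r \lor s) is true, p is true, so \Diamond \Box \Box (\neg r \lor s) \land p is true.
      At w5: \Diamond \Box \Box (\neg r \lor s) requires \Box \Box (\neg r \lor s) at some successor in {w1, w4}.
        \Box \Box (\neg r \lor s) holds at w1, so \Diamond \Box \Box (\neg r \lor s) is true at w5.
Satisfying worlds: {w1, w3, w5, w6}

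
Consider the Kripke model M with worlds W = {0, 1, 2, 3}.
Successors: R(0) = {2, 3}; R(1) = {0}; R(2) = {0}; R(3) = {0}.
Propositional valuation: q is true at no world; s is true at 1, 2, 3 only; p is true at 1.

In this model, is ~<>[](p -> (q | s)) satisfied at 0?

No

At 0: <>[](p -> (q | s)) is true, so ~<>[](p -> (q | s)) is false.
  At 0: <>[](p -> (q | s)) requires [](p -> (q | s)) at some successor in {2, 3}.
    [](p -> (q | s)) holds at 2, so <>[](p -> (q | s)) is true at 0.
      At 2: [](p -> (q | s)) requires p -> (q | s) at every successor {0}.
        At 0: p -> (q | s) is true.
      So [](p -> (q | s)) is true at 2.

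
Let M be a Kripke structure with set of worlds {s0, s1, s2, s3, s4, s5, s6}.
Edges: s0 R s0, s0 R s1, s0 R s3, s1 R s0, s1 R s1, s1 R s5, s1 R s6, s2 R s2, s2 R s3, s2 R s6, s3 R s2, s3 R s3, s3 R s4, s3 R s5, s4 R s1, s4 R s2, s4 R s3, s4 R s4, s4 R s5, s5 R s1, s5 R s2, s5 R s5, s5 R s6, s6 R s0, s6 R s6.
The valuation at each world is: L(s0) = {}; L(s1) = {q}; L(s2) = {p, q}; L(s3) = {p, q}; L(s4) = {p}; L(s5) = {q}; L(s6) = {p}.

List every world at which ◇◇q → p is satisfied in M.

s2, s3, s4, s6

Recall that ◇ψ holds at a world iff ψ holds at some accessible world.
Let φ = ◇◇q → p. Evaluate φ at each world:
  s0 (successors {s0, s1, s3}): φ is false.
  s1 (successors {s0, s1, s5, s6}): φ is false.
  s2 (successors {s2, s3, s6}): φ is true.
  s3 (successors {s2, s3, s4, s5}): φ is true.
  s4 (successors {s1, s2, s3, s4, s5}): φ is true.
  s5 (successors {s1, s2, s5, s6}): φ is false.
  s6 (successors {s0, s6}): φ is true.
For instance, at s3:
  At s3: ◇◇q is true, p is true, so ◇◇q → p is true.
    At s3: ◇◇q requires ◇q at some successor in {s2, s3, s4, s5}.
      ◇q holds at s2, so ◇◇q is true at s3.
Satisfying worlds: {s2, s3, s4, s6}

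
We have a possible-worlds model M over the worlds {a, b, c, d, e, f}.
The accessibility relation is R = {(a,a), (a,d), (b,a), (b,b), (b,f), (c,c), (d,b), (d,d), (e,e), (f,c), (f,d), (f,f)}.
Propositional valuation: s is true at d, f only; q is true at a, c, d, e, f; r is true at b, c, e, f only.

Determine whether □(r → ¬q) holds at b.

Recall that □ψ holds at a world iff ψ holds at every accessible world, and ◇ψ holds iff ψ holds at some accessible world.
At b: □(r → ¬q) requires r → ¬q at every successor {a, b, f}.
  r → ¬q fails at f, so □(r → ¬q) is false at b.

No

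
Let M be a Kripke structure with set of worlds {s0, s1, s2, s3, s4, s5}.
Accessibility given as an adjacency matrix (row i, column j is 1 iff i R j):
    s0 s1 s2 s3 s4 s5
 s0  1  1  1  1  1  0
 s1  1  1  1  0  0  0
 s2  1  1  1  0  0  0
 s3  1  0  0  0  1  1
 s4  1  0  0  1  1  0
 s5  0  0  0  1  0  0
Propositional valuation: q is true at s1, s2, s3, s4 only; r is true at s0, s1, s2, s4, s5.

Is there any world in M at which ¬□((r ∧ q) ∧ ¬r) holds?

Yes

Let φ = ¬□((r ∧ q) ∧ ¬r). Evaluate φ at each world:
  s0 (successors {s0, s1, s2, s3, s4}): φ is true.
  s1 (successors {s0, s1, s2}): φ is true.
  s2 (successors {s0, s1, s2}): φ is true.
  s3 (successors {s0, s4, s5}): φ is true.
  s4 (successors {s0, s3, s4}): φ is true.
  s5 (successors {s3}): φ is true.
Detail at s0 (witness):
  At s0: □((r ∧ q) ∧ ¬r) is false, so ¬□((r ∧ q) ∧ ¬r) is true.
    At s0: □((r ∧ q) ∧ ¬r) requires (r ∧ q) ∧ ¬r at every successor {s0, s1, s2, s3, s4}.
      (r ∧ q) ∧ ¬r fails at s0, so □((r ∧ q) ∧ ¬r) is false at s0.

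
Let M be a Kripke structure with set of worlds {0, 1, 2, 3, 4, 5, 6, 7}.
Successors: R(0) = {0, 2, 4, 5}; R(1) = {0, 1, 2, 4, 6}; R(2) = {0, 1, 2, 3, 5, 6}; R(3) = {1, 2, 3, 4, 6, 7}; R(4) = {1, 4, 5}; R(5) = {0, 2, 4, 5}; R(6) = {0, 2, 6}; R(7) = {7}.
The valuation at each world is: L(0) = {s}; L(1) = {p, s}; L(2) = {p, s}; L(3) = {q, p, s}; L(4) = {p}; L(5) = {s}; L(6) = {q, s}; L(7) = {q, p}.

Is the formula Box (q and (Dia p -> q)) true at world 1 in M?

At 1: Box (q and (Dia p -> q)) requires q and (Dia p -> q) at every successor {0, 1, 2, 4, 6}.
  q and (Dia p -> q) fails at 0, so Box (q and (Dia p -> q)) is false at 1.
    At 0: q is false, Dia p -> q is false, so q and (Dia p -> q) is false.
      At 0: Dia p is true, q is false, so Dia p -> q is false.

No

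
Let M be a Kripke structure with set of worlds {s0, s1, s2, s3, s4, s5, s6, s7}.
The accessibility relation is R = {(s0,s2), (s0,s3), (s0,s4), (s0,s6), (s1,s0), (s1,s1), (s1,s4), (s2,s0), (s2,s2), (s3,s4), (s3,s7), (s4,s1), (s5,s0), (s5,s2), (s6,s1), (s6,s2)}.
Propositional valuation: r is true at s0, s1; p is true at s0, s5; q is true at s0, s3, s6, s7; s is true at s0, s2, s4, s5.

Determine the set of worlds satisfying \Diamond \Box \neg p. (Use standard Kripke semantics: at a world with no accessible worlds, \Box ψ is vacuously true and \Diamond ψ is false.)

Let φ = \Diamond \Box \neg p. Evaluate φ at each world:
  s0 (successors {s2, s3, s4, s6}): φ is true.
  s1 (successors {s0, s1, s4}): φ is true.
  s2 (successors {s0, s2}): φ is true.
  s3 (successors {s4, s7}): φ is true.
  s4 (successors {s1}): φ is false.
  s5 (successors {s0, s2}): φ is true.
  s6 (successors {s1, s2}): φ is false.
  s7 (successors ∅): φ is false.
For instance, at s1:
  At s1: \Diamond \Box \neg p requires \Box \neg p at some successor in {s0, s1, s4}.
    \Box \neg p holds at s0, so \Diamond \Box \neg p is true at s1.
      At s0: \Box \neg p requires \neg p at every successor {s2, s3, s4, s6}.
        At s2: \neg p is true.
        At s3: \neg p is true.
        At s4: \neg p is true.
        At s6: \neg p is true.
      So \Box \neg p is true at s0.
Satisfying worlds: {s0, s1, s2, s3, s5}

s0, s1, s2, s3, s5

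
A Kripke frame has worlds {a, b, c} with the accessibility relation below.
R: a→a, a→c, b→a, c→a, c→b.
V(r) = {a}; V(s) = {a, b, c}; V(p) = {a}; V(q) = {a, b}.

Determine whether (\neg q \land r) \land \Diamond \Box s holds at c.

At c: \neg q \land r is false, \Diamond \Box s is true, so (\neg q \land r) \land \Diamond \Box s is false.
  At c: \Diamond \Box s requires \Box s at some successor in {a, b}.
    \Box s holds at a, so \Diamond \Box s is true at c.
      At a: \Box s requires s at every successor {a, c}.
        At a: s is true.
        At c: s is true.
      So \Box s is true at a.

No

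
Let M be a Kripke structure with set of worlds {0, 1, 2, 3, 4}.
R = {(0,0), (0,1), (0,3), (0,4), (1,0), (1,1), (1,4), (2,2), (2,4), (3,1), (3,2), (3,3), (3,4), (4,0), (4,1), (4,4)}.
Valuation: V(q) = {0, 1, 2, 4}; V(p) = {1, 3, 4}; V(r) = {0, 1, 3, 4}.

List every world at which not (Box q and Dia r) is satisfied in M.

0, 3

Let φ = not (Box q and Dia r). Evaluate φ at each world:
  0 (successors {0, 1, 3, 4}): φ is true.
  1 (successors {0, 1, 4}): φ is false.
  2 (successors {2, 4}): φ is false.
  3 (successors {1, 2, 3, 4}): φ is true.
  4 (successors {0, 1, 4}): φ is false.
For instance, at 1:
  At 1: Box q and Dia r is true, so not (Box q and Dia r) is false.
    At 1: Box q is true, Dia r is true, so Box q and Dia r is true.
      At 1: Box q requires q at every successor {0, 1, 4}.
        At 0: q is true.
        At 1: q is true.
        At 4: q is true.
      So Box q is true at 1.
      At 1: Dia r requires r at some successor in {0, 1, 4}.
        r holds at 0, so Dia r is true at 1.
Satisfying worlds: {0, 3}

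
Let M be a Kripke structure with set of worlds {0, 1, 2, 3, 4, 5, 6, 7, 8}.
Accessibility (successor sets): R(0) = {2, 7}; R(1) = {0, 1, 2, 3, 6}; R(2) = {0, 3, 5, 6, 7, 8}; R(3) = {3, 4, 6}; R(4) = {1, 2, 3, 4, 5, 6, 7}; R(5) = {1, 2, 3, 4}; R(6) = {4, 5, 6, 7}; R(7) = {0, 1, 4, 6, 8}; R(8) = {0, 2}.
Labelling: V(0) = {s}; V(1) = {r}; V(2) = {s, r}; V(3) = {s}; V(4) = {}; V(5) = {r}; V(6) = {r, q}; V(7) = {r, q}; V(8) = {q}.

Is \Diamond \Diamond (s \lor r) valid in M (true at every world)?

Yes

Let φ = \Diamond \Diamond (s \lor r). Evaluate φ at each world:
  0 (successors {2, 7}): φ is true.
  1 (successors {0, 1, 2, 3, 6}): φ is true.
  2 (successors {0, 3, 5, 6, 7, 8}): φ is true.
  3 (successors {3, 4, 6}): φ is true.
  4 (successors {1, 2, 3, 4, 5, 6, 7}): φ is true.
  5 (successors {1, 2, 3, 4}): φ is true.
  6 (successors {4, 5, 6, 7}): φ is true.
  7 (successors {0, 1, 4, 6, 8}): φ is true.
  8 (successors {0, 2}): φ is true.
For instance, at 3:
  At 3: \Diamond \Diamond (s \lor r) requires \Diamond (s \lor r) at some successor in {3, 4, 6}.
    \Diamond (s \lor r) holds at 3, so \Diamond \Diamond (s \lor r) is true at 3.
      At 3: \Diamond (s \lor r) requires s \lor r at some successor in {3, 4, 6}.
        s \lor r holds at 3, so \Diamond (s \lor r) is true at 3.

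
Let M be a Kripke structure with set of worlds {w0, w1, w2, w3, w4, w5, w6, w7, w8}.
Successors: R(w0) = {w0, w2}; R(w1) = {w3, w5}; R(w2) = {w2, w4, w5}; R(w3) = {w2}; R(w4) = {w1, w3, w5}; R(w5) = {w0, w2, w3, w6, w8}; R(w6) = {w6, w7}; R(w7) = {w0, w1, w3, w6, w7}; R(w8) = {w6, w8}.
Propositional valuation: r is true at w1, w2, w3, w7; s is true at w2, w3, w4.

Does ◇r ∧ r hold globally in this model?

Recall that ◇ψ holds at a world iff ψ holds at some accessible world.
Let φ = ◇r ∧ r. Evaluate φ at each world:
  w0 (successors {w0, w2}): φ is false.
  w1 (successors {w3, w5}): φ is true.
  w2 (successors {w2, w4, w5}): φ is true.
  w3 (successors {w2}): φ is true.
  w4 (successors {w1, w3, w5}): φ is false.
  w5 (successors {w0, w2, w3, w6, w8}): φ is false.
  w6 (successors {w6, w7}): φ is false.
  w7 (successors {w0, w1, w3, w6, w7}): φ is true.
  w8 (successors {w6, w8}): φ is false.
Detail at w0 (counterexample):
  At w0: ◇r is true, r is false, so ◇r ∧ r is false.
    At w0: ◇r requires r at some successor in {w0, w2}.
      r holds at w2, so ◇r is true at w0.

No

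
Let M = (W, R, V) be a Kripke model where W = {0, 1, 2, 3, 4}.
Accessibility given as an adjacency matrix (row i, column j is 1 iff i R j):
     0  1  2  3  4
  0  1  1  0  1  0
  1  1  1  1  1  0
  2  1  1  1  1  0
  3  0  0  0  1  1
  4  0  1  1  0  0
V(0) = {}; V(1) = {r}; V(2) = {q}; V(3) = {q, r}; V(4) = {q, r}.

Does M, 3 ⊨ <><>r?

Yes

At 3: <><>r requires <>r at some successor in {3, 4}.
  <>r holds at 3, so <><>r is true at 3.
    At 3: <>r requires r at some successor in {3, 4}.
      r holds at 3, so <>r is true at 3.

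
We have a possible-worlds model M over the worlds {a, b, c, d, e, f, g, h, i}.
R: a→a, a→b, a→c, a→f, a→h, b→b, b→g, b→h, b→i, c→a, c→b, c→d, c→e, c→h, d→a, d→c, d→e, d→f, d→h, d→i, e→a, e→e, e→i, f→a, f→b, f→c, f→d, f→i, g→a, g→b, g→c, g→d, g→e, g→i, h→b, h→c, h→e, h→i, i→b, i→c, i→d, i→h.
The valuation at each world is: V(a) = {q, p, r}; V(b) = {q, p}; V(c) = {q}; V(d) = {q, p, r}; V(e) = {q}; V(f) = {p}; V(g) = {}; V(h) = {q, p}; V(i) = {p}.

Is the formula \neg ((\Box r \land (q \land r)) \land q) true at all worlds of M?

Yes

Recall that \Box ψ holds at a world iff ψ holds at every accessible world, and \Diamond ψ holds iff ψ holds at some accessible world.
Let φ = \neg ((\Box r \land (q \land r)) \land q). Evaluate φ at each world:
  a (successors {a, b, c, f, h}): φ is true.
  b (successors {b, g, h, i}): φ is true.
  c (successors {a, b, d, e, h}): φ is true.
  d (successors {a, c, e, f, h, i}): φ is true.
  e (successors {a, e, i}): φ is true.
  f (successors {a, b, c, d, i}): φ is true.
  g (successors {a, b, c, d, e, i}): φ is true.
  h (successors {b, c, e, i}): φ is true.
  i (successors {b, c, d, h}): φ is true.
For instance, at b:
  At b: (\Box r \land (q \land r)) \land q is false, so \neg ((\Box r \land (q \land r)) \land q) is true.
    At b: \Box r \land (q \land r) is false, q is true, so (\Box r \land (q \land r)) \land q is false.
      At b: \Box r is false, q \land r is false, so \Box r \land (q \land r) is false.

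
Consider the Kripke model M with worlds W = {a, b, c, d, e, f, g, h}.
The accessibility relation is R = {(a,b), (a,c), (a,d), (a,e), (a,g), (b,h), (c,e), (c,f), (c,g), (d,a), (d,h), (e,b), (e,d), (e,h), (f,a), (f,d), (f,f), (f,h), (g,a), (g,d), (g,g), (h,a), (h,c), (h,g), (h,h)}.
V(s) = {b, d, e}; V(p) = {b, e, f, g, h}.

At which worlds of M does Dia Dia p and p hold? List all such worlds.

Let φ = Dia Dia p and p. Evaluate φ at each world:
  a (successors {b, c, d, e, g}): φ is false.
  b (successors {h}): φ is true.
  c (successors {e, f, g}): φ is false.
  d (successors {a, h}): φ is false.
  e (successors {b, d, h}): φ is true.
  f (successors {a, d, f, h}): φ is true.
  g (successors {a, d, g}): φ is true.
  h (successors {a, c, g, h}): φ is true.
For instance, at a:
  At a: Dia Dia p is true, p is false, so Dia Dia p and p is false.
    At a: Dia Dia p requires Dia p at some successor in {b, c, d, e, g}.
      Dia p holds at b, so Dia Dia p is true at a.
Satisfying worlds: {b, e, f, g, h}

b, e, f, g, h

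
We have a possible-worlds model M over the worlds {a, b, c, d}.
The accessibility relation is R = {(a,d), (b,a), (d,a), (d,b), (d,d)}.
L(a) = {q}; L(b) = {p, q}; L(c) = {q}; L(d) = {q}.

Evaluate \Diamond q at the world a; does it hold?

At a: \Diamond q requires q at some successor in {d}.
  q holds at d, so \Diamond q is true at a.

Yes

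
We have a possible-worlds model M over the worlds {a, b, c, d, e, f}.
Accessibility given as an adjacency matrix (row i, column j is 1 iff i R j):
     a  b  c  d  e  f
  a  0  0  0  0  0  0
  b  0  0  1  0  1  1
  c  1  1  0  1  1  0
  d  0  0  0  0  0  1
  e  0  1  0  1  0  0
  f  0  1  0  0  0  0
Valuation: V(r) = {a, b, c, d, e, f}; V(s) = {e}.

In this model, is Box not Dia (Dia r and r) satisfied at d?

No

Recall that Box ψ holds at a world iff ψ holds at every accessible world, and Dia ψ holds iff ψ holds at some accessible world.
At d: Box not Dia (Dia r and r) requires not Dia (Dia r and r) at every successor {f}.
  not Dia (Dia r and r) fails at f, so Box not Dia (Dia r and r) is false at d.
    At f: Dia (Dia r and r) is true, so not Dia (Dia r and r) is false.
      At f: Dia (Dia r and r) requires Dia r and r at some successor in {b}.
        Dia r and r holds at b, so Dia (Dia r and r) is true at f.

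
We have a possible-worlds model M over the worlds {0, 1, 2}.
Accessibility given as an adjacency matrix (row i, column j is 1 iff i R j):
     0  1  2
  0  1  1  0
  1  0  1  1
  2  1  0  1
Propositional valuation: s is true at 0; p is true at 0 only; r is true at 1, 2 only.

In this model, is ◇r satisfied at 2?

At 2: ◇r requires r at some successor in {0, 2}.
  r holds at 2, so ◇r is true at 2.

Yes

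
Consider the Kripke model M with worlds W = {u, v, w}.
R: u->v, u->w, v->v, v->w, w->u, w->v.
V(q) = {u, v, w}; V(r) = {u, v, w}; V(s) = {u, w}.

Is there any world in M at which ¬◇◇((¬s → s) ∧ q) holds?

Recall that ◇ψ holds at a world iff ψ holds at some accessible world.
Let φ = ¬◇◇((¬s → s) ∧ q). Evaluate φ at each world:
  u (successors {v, w}): φ is false.
  v (successors {v, w}): φ is false.
  w (successors {u, v}): φ is false.
For instance, at u:
  At u: ◇◇((¬s → s) ∧ q) is true, so ¬◇◇((¬s → s) ∧ q) is false.
    At u: ◇◇((¬s → s) ∧ q) requires ◇((¬s → s) ∧ q) at some successor in {v, w}.
      ◇((¬s → s) ∧ q) holds at v, so ◇◇((¬s → s) ∧ q) is true at u.

No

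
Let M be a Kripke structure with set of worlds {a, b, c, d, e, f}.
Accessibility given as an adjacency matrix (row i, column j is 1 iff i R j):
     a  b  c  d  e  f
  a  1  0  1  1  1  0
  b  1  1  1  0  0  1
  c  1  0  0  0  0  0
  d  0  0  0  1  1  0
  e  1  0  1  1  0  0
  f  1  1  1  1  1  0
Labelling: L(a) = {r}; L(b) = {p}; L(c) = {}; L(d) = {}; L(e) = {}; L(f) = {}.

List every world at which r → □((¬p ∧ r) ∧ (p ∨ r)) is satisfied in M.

b, c, d, e, f

Let φ = r → □((¬p ∧ r) ∧ (p ∨ r)). Evaluate φ at each world:
  a (successors {a, c, d, e}): φ is false.
  b (successors {a, b, c, f}): φ is true.
  c (successors {a}): φ is true.
  d (successors {d, e}): φ is true.
  e (successors {a, c, d}): φ is true.
  f (successors {a, b, c, d, e}): φ is true.
For instance, at b:
  At b: r is false, □((¬p ∧ r) ∧ (p ∨ r)) is false, so r → □((¬p ∧ r) ∧ (p ∨ r)) is true.
    At b: □((¬p ∧ r) ∧ (p ∨ r)) requires (¬p ∧ r) ∧ (p ∨ r) at every successor {a, b, c, f}.
      (¬p ∧ r) ∧ (p ∨ r) fails at b, so □((¬p ∧ r) ∧ (p ∨ r)) is false at b.
Satisfying worlds: {b, c, d, e, f}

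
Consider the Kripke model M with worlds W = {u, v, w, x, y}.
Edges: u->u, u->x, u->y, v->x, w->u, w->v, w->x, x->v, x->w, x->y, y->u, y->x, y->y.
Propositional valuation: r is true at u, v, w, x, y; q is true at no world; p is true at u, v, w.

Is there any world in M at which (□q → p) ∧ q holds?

Let φ = (□q → p) ∧ q. Evaluate φ at each world:
  u (successors {u, x, y}): φ is false.
  v (successors {x}): φ is false.
  w (successors {u, v, x}): φ is false.
  x (successors {v, w, y}): φ is false.
  y (successors {u, x, y}): φ is false.
For instance, at v:
  At v: □q → p is true, q is false, so (□q → p) ∧ q is false.
    At v: □q is false, p is true, so □q → p is true.
      At v: □q requires q at every successor {x}.
        q fails at x, so □q is false at v.

No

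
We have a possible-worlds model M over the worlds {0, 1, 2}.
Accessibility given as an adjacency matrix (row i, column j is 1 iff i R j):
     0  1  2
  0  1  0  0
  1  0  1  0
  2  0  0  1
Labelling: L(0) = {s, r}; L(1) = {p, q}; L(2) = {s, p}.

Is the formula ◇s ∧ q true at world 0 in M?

At 0: ◇s is true, q is false, so ◇s ∧ q is false.
  At 0: ◇s requires s at some successor in {0}.
    s holds at 0, so ◇s is true at 0.

No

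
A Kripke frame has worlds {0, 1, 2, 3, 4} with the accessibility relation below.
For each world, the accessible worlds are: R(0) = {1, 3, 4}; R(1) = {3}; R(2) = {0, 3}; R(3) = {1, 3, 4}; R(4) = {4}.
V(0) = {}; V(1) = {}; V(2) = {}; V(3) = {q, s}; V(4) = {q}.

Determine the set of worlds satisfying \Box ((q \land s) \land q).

Recall that \Box ψ holds at a world iff ψ holds at every accessible world, and \Diamond ψ holds iff ψ holds at some accessible world.
Let φ = \Box ((q \land s) \land q). Evaluate φ at each world:
  0 (successors {1, 3, 4}): φ is false.
  1 (successors {3}): φ is true.
  2 (successors {0, 3}): φ is false.
  3 (successors {1, 3, 4}): φ is false.
  4 (successors {4}): φ is false.
For instance, at 4:
  At 4: \Box ((q \land s) \land q) requires (q \land s) \land q at every successor {4}.
    (q \land s) \land q fails at 4, so \Box ((q \land s) \land q) is false at 4.
Satisfying worlds: {1}

1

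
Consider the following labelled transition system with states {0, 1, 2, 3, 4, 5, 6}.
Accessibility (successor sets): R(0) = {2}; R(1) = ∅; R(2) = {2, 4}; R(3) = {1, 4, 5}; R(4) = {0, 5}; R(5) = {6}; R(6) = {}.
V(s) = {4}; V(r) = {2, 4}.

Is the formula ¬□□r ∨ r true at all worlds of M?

Let φ = ¬□□r ∨ r. Evaluate φ at each world:
  0 (successors {2}): φ is false.
  1 (successors ∅): φ is false.
  2 (successors {2, 4}): φ is true.
  3 (successors {1, 4, 5}): φ is true.
  4 (successors {0, 5}): φ is true.
  5 (successors {6}): φ is false.
  6 (successors ∅): φ is false.
Detail at 0 (counterexample):
  At 0: ¬□□r is false, r is false, so ¬□□r ∨ r is false.
    At 0: □□r is true, so ¬□□r is false.
      At 0: □□r requires □r at every successor {2}.
        At 2: □r is true.
      So □□r is true at 0.

No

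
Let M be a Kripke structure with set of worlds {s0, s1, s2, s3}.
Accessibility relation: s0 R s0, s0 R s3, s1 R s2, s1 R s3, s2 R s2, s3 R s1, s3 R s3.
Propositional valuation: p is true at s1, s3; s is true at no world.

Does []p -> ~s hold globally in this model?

Recall that []ψ holds at a world iff ψ holds at every accessible world, and <>ψ holds iff ψ holds at some accessible world.
Let φ = []p -> ~s. Evaluate φ at each world:
  s0 (successors {s0, s3}): φ is true.
  s1 (successors {s2, s3}): φ is true.
  s2 (successors {s2}): φ is true.
  s3 (successors {s1, s3}): φ is true.
For instance, at s3:
  At s3: []p is true, ~s is true, so []p -> ~s is true.
    At s3: []p requires p at every successor {s1, s3}.
      At s1: p is true.
      At s3: p is true.
    So []p is true at s3.

Yes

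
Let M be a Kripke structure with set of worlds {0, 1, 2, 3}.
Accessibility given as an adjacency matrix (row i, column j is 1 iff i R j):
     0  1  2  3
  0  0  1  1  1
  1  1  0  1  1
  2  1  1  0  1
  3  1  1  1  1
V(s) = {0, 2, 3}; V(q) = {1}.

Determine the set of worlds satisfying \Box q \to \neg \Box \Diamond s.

0, 1, 2, 3

Let φ = \Box q \to \neg \Box \Diamond s. Evaluate φ at each world:
  0 (successors {1, 2, 3}): φ is true.
  1 (successors {0, 2, 3}): φ is true.
  2 (successors {0, 1, 3}): φ is true.
  3 (successors {0, 1, 2, 3}): φ is true.
For instance, at 2:
  At 2: \Box q is false, \neg \Box \Diamond s is false, so \Box q \to \neg \Box \Diamond s is true.
    At 2: \Box q requires q at every successor {0, 1, 3}.
      q fails at 0, so \Box q is false at 2.
    At 2: \Box \Diamond s is true, so \neg \Box \Diamond s is false.
      At 2: \Box \Diamond s requires \Diamond s at every successor {0, 1, 3}.
        At 0: \Diamond s is true.
        At 1: \Diamond s is true.
        At 3: \Diamond s is true.
      So \Box \Diamond s is true at 2.
Satisfying worlds: {0, 1, 2, 3}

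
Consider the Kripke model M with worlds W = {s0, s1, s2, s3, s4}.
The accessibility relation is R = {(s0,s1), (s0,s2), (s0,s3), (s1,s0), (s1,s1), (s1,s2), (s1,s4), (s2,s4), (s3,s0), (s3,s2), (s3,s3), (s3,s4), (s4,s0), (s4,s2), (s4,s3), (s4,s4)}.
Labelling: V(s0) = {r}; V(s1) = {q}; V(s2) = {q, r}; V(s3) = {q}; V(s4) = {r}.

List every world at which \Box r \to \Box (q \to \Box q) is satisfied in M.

Recall that \Box ψ holds at a world iff ψ holds at every accessible world, and \Diamond ψ holds iff ψ holds at some accessible world.
Let φ = \Box r \to \Box (q \to \Box q). Evaluate φ at each world:
  s0 (successors {s1, s2, s3}): φ is true.
  s1 (successors {s0, s1, s2, s4}): φ is true.
  s2 (successors {s4}): φ is true.
  s3 (successors {s0, s2, s3, s4}): φ is true.
  s4 (successors {s0, s2, s3, s4}): φ is true.
For instance, at s1:
  At s1: \Box r is false, \Box (q \to \Box q) is false, so \Box r \to \Box (q \to \Box q) is true.
    At s1: \Box r requires r at every successor {s0, s1, s2, s4}.
      r fails at s1, so \Box r is false at s1.
    At s1: \Box (q \to \Box q) requires q \to \Box q at every successor {s0, s1, s2, s4}.
      q \to \Box q fails at s1, so \Box (q \to \Box q) is false at s1.
Satisfying worlds: {s0, s1, s2, s3, s4}

s0, s1, s2, s3, s4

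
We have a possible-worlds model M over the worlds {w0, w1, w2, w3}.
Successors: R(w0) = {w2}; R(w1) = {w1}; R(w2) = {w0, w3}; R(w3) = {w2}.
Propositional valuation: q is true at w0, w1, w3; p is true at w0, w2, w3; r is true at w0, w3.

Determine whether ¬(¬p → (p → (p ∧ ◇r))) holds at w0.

No

At w0: ¬p → (p → (p ∧ ◇r)) is true, so ¬(¬p → (p → (p ∧ ◇r))) is false.
  At w0: ¬p is false, p → (p ∧ ◇r) is false, so ¬p → (p → (p ∧ ◇r)) is true.
    At w0: p is true, p ∧ ◇r is false, so p → (p ∧ ◇r) is false.
      At w0: p is true, ◇r is false, so p ∧ ◇r is false.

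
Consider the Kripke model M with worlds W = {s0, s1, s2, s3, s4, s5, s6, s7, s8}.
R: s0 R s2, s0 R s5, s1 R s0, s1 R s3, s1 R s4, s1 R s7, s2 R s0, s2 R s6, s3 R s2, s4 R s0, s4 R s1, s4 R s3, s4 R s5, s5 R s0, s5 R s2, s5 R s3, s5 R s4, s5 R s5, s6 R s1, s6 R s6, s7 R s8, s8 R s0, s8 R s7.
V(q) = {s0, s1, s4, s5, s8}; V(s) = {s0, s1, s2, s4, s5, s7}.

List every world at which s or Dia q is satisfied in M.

Recall that Dia ψ holds at a world iff ψ holds at some accessible world.
Let φ = s or Dia q. Evaluate φ at each world:
  s0 (successors {s2, s5}): φ is true.
  s1 (successors {s0, s3, s4, s7}): φ is true.
  s2 (successors {s0, s6}): φ is true.
  s3 (successors {s2}): φ is false.
  s4 (successors {s0, s1, s3, s5}): φ is true.
  s5 (successors {s0, s2, s3, s4, s5}): φ is true.
  s6 (successors {s1, s6}): φ is true.
  s7 (successors {s8}): φ is true.
  s8 (successors {s0, s7}): φ is true.
For instance, at s5:
  At s5: s is true, Dia q is true, so s or Dia q is true.
    At s5: Dia q requires q at some successor in {s0, s2, s3, s4, s5}.
      q holds at s0, so Dia q is true at s5.
Satisfying worlds: {s0, s1, s2, s4, s5, s6, s7, s8}

s0, s1, s2, s4, s5, s6, s7, s8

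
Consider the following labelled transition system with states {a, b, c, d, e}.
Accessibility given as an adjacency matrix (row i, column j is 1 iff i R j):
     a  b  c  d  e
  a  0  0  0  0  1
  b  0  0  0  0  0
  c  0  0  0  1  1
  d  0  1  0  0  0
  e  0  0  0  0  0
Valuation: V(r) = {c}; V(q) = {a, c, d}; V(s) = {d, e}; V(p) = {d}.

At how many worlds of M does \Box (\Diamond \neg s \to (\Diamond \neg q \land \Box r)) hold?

Let φ = \Box (\Diamond \neg s \to (\Diamond \neg q \land \Box r)). Evaluate φ at each world:
  a (successors {e}): φ is true.
  b (successors ∅): φ is true.
  c (successors {d, e}): φ is false.
  d (successors {b}): φ is true.
  e (successors ∅): φ is true.
For instance, at c:
  At c: \Box (\Diamond \neg s \to (\Diamond \neg q \land \Box r)) requires \Diamond \neg s \to (\Diamond \neg q \land \Box r) at every successor {d, e}.
    \Diamond \neg s \to (\Diamond \neg q \land \Box r) fails at d, so \Box (\Diamond \neg s \to (\Diamond \neg q \land \Box r)) is false at c.
      At d: \Diamond \neg s is true, \Diamond \neg q \land \Box r is false, so \Diamond \neg s \to (\Diamond \neg q \land \Box r) is false.
Satisfying worlds: {a, b, d, e}

4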